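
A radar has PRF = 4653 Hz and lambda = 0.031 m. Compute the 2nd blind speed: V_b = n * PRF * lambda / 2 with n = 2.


V_blind = 2 * 4653 * 0.031 / 2 = 144.2 m/s

144.2 m/s


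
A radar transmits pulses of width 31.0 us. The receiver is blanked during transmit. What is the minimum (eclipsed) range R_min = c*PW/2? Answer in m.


R_min = 3e8 * 31.0e-6 / 2 = 4650.0 m

4650.0 m


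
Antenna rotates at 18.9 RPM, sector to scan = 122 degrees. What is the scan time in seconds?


t = 122 / (18.9 * 360) * 60 = 1.08 s

1.08 s


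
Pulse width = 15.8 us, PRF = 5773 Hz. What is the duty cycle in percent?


DC = 15.8e-6 * 5773 * 100 = 9.12%

9.12%


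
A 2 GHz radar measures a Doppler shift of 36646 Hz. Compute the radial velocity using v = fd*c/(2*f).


v = 36646 * 3e8 / (2 * 2000000000.0) = 2748.5 m/s

2748.5 m/s


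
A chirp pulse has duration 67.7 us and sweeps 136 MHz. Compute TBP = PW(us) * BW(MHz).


TBP = 67.7 * 136 = 9207.2

9207.2


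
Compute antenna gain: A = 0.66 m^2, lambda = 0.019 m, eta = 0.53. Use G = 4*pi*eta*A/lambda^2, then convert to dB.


G_linear = 4*pi*0.53*0.66/0.019^2 = 12176.5
G_dB = 10*log10(12176.5) = 40.9 dB

40.9 dB


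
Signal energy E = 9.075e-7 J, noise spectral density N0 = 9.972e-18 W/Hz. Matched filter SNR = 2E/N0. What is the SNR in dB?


SNR_lin = 2 * 9.075e-7 / 9.972e-18 = 1.82e11
SNR_dB = 10*log10(1.82e11) = 112.6 dB

112.6 dB


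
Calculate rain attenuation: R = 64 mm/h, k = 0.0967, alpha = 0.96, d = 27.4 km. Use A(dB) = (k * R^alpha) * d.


gamma = 0.0967 * 64^0.96 = 5.240337 dB/km
A = 5.240337 * 27.4 = 143.59 dB

143.59 dB


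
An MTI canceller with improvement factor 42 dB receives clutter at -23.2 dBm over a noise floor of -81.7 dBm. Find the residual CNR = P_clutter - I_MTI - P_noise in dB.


CNR = -23.2 - 42 - (-81.7) = 16.5 dB

16.5 dB


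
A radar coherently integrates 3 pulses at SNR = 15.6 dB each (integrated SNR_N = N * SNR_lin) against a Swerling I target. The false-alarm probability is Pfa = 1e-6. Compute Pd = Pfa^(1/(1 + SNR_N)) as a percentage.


SNR_lin = 10^(15.6/10) = 36.30781
SNR_N = 3 * 36.30781 = 108.92343
1/(1 + SNR_N) = 1/109.92343 = 0.0090972
Pd = (1e-6)^0.0090972 = 0.88189
Pd = 88.2%

88.2%


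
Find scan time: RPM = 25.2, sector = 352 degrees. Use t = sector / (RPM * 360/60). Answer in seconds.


t = 352 / (25.2 * 360) * 60 = 2.33 s

2.33 s


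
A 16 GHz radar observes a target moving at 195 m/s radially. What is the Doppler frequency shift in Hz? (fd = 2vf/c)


fd = 2 * 195 * 16000000000.0 / 3e8 = 20800.0 Hz

20800.0 Hz


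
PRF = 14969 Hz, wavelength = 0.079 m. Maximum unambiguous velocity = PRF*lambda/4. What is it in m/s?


V_ua = 14969 * 0.079 / 4 = 295.6 m/s

295.6 m/s


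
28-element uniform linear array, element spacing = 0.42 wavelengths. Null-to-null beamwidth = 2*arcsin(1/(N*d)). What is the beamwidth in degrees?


1/(N*d) = 1/(28*0.42) = 0.085034
BW = 2*arcsin(0.085034) = 9.8 degrees

9.8 degrees


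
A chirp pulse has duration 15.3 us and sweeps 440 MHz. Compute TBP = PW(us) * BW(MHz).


TBP = 15.3 * 440 = 6732.0

6732.0


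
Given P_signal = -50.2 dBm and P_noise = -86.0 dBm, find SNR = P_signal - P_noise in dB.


SNR = -50.2 - (-86.0) = 35.8 dB

35.8 dB


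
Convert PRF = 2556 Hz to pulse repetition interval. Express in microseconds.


PRI = 1/2556 = 0.0003912363 s = 391.2 us

391.2 us


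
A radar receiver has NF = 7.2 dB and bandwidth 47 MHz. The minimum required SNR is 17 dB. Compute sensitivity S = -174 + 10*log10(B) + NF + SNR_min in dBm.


10*log10(47000000.0) = 76.72
S = -174 + 76.72 + 7.2 + 17 = -73.1 dBm

-73.1 dBm


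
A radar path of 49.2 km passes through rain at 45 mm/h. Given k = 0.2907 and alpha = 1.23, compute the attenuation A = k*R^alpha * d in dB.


gamma = 0.2907 * 45^1.23 = 31.397598 dB/km
A = 31.397598 * 49.2 = 1544.76 dB

1544.76 dB


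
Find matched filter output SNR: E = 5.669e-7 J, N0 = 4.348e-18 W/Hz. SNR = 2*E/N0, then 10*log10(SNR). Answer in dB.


SNR_lin = 2 * 5.669e-7 / 4.348e-18 = 2.608e11
SNR_dB = 10*log10(2.608e11) = 114.2 dB

114.2 dB


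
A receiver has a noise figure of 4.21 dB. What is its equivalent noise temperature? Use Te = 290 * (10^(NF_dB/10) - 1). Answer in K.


NF_lin = 10^(4.21/10) = 2.636331
Te = 290 * (2.636331 - 1) = 474.5 K

474.5 K


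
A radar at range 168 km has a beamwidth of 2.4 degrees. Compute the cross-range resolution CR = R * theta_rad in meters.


BW_rad = 0.041887902
CR = 168000 * 0.041887902 = 7037.2 m

7037.2 m


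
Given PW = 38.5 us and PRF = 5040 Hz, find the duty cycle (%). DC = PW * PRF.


DC = 38.5e-6 * 5040 * 100 = 19.4%

19.4%


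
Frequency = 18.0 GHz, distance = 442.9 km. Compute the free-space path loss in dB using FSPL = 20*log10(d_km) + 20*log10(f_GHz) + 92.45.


20*log10(442.9) = 52.93
20*log10(18.0) = 25.11
FSPL = 170.5 dB

170.5 dB


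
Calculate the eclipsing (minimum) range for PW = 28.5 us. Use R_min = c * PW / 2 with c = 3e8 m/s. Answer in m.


R_min = 3e8 * 28.5e-6 / 2 = 4275.0 m

4275.0 m


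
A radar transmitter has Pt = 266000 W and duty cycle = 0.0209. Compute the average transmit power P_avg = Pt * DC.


P_avg = 266000 * 0.0209 = 5559.4 W

5559.4 W


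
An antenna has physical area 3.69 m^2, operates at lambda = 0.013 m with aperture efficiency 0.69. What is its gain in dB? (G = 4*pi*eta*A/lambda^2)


G_linear = 4*pi*0.69*3.69/0.013^2 = 189320.92
G_dB = 10*log10(189320.92) = 52.8 dB

52.8 dB


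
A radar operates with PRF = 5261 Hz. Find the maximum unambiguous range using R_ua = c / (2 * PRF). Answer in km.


R_ua = 3e8 / (2 * 5261) = 28511.7 m = 28.5 km

28.5 km


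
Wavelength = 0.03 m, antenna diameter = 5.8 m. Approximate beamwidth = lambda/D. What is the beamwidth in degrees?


BW_rad = 0.03 / 5.8 = 0.005172
BW_deg = 0.3 degrees

0.3 degrees


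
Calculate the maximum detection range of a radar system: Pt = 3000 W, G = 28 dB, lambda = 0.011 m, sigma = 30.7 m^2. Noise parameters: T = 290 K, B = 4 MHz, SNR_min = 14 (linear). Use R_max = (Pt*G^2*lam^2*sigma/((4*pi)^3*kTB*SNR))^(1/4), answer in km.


G_lin = 10^(28/10) = 630.957344
R^4 = 3000 * 630.957344^2 * 0.011^2 * 30.7 / ((4*pi)^3 * 1.38e-23 * 290 * 4000000.0 * 14)
R^4 = 9.97586e15 m^4
R_max = (9.97586e15)^(1/4) = 9994.0 m = 10.0 km

10.0 km


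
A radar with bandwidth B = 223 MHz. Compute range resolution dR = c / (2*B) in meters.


dR = 3e8 / (2 * 223000000.0) = 0.67 m

0.67 m


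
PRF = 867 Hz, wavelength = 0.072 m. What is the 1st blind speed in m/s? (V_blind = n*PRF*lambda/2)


V_blind = 1 * 867 * 0.072 / 2 = 31.2 m/s

31.2 m/s


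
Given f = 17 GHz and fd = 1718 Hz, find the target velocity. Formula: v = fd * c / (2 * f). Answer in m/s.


v = 1718 * 3e8 / (2 * 17000000000.0) = 15.2 m/s

15.2 m/s


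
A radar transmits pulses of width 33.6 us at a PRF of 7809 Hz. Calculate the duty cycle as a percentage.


DC = 33.6e-6 * 7809 * 100 = 26.24%

26.24%


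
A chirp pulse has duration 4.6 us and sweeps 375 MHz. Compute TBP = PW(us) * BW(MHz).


TBP = 4.6 * 375 = 1725.0

1725.0


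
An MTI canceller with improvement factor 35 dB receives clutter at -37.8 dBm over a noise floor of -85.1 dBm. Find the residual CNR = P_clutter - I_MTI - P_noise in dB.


CNR = -37.8 - 35 - (-85.1) = 12.3 dB

12.3 dB


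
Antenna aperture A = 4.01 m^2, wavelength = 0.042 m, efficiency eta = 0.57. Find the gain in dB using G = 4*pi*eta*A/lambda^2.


G_linear = 4*pi*0.57*4.01/0.042^2 = 16282.85
G_dB = 10*log10(16282.85) = 42.1 dB

42.1 dB


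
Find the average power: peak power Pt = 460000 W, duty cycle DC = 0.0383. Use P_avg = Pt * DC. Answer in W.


P_avg = 460000 * 0.0383 = 17618.0 W

17618.0 W


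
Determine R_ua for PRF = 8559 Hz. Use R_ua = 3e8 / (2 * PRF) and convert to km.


R_ua = 3e8 / (2 * 8559) = 17525.4 m = 17.5 km

17.5 km


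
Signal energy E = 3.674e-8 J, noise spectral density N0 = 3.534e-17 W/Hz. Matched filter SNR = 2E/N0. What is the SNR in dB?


SNR_lin = 2 * 3.674e-8 / 3.534e-17 = 2.079e9
SNR_dB = 10*log10(2.079e9) = 93.2 dB

93.2 dB


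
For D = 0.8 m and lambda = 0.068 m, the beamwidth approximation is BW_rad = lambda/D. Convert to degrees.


BW_rad = 0.068 / 0.8 = 0.085
BW_deg = 4.87 degrees

4.87 degrees


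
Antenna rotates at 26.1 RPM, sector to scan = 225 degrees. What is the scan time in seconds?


t = 225 / (26.1 * 360) * 60 = 1.44 s

1.44 s


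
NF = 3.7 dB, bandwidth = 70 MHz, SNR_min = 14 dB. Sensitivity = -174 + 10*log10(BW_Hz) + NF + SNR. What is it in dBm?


10*log10(70000000.0) = 78.45
S = -174 + 78.45 + 3.7 + 14 = -77.8 dBm

-77.8 dBm


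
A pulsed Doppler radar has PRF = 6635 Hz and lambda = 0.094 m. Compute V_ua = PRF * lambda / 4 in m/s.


V_ua = 6635 * 0.094 / 4 = 155.9 m/s

155.9 m/s


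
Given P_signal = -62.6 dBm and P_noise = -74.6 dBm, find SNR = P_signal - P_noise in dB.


SNR = -62.6 - (-74.6) = 12.0 dB

12.0 dB


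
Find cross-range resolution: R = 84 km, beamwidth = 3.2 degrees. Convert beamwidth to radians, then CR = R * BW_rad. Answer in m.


BW_rad = 0.055850536
CR = 84000 * 0.055850536 = 4691.4 m

4691.4 m


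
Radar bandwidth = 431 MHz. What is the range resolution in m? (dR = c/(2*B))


dR = 3e8 / (2 * 431000000.0) = 0.35 m

0.35 m


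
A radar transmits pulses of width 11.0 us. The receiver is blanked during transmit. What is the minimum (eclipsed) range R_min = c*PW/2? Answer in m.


R_min = 3e8 * 11.0e-6 / 2 = 1650.0 m

1650.0 m


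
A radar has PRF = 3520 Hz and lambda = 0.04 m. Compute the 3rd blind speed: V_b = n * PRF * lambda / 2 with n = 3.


V_blind = 3 * 3520 * 0.04 / 2 = 211.2 m/s

211.2 m/s


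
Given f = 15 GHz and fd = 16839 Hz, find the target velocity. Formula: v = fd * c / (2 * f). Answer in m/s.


v = 16839 * 3e8 / (2 * 15000000000.0) = 168.4 m/s

168.4 m/s


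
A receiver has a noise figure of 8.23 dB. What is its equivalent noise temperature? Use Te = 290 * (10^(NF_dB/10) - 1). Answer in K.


NF_lin = 10^(8.23/10) = 6.652732
Te = 290 * (6.652732 - 1) = 1639.3 K

1639.3 K


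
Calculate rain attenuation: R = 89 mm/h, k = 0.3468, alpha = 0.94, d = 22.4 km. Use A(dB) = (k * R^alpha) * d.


gamma = 0.3468 * 89^0.94 = 23.577931 dB/km
A = 23.577931 * 22.4 = 528.15 dB

528.15 dB


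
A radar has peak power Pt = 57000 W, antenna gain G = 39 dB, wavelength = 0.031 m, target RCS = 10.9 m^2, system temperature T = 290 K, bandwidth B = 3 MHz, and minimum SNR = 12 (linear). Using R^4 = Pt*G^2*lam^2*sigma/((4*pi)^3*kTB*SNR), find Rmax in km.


G_lin = 10^(39/10) = 7943.282347
R^4 = 57000 * 7943.282347^2 * 0.031^2 * 10.9 / ((4*pi)^3 * 1.38e-23 * 290 * 3000000.0 * 12)
R^4 = 1.3177e20 m^4
R_max = (1.3177e20)^(1/4) = 107140.6 m = 107.1 km

107.1 km


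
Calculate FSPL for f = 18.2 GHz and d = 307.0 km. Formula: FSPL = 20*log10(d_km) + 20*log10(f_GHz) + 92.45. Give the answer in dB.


20*log10(307.0) = 49.74
20*log10(18.2) = 25.2
FSPL = 167.4 dB

167.4 dB


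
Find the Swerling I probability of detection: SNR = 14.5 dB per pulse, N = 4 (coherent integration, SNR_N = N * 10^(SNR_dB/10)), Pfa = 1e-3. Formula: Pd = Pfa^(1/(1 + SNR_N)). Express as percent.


SNR_lin = 10^(14.5/10) = 28.18383
SNR_N = 4 * 28.18383 = 112.73532
1/(1 + SNR_N) = 1/113.73532 = 0.0087923
Pd = (1e-3)^0.0087923 = 0.94107
Pd = 94.1%

94.1%


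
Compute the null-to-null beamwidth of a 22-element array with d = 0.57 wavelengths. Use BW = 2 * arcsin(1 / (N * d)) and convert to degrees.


1/(N*d) = 1/(22*0.57) = 0.079745
BW = 2*arcsin(0.079745) = 9.1 degrees

9.1 degrees


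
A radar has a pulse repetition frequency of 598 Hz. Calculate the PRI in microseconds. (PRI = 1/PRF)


PRI = 1/598 = 0.0016722408 s = 1672.2 us

1672.2 us


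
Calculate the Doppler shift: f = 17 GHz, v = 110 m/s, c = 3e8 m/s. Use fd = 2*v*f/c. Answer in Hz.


fd = 2 * 110 * 17000000000.0 / 3e8 = 12466.7 Hz

12466.7 Hz


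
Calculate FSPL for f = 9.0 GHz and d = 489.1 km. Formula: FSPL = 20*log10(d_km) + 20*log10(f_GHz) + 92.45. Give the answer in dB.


20*log10(489.1) = 53.79
20*log10(9.0) = 19.08
FSPL = 165.3 dB

165.3 dB


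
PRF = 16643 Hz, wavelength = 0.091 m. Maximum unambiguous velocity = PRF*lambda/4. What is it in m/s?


V_ua = 16643 * 0.091 / 4 = 378.6 m/s

378.6 m/s


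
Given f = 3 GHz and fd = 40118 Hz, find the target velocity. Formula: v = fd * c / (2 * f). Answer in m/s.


v = 40118 * 3e8 / (2 * 3000000000.0) = 2005.9 m/s

2005.9 m/s


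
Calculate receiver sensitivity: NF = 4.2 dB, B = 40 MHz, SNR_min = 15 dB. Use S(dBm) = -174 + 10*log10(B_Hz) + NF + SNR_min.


10*log10(40000000.0) = 76.02
S = -174 + 76.02 + 4.2 + 15 = -78.8 dBm

-78.8 dBm


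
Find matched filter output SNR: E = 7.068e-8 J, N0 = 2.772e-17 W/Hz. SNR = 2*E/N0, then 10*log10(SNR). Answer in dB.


SNR_lin = 2 * 7.068e-8 / 2.772e-17 = 5.1e9
SNR_dB = 10*log10(5.1e9) = 97.1 dB

97.1 dB


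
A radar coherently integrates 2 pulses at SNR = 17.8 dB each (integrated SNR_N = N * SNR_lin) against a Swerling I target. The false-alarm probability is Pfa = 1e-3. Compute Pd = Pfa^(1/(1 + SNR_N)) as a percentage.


SNR_lin = 10^(17.8/10) = 60.25596
SNR_N = 2 * 60.25596 = 120.51192
1/(1 + SNR_N) = 1/121.51192 = 0.0082296
Pd = (1e-3)^0.0082296 = 0.94474
Pd = 94.5%

94.5%


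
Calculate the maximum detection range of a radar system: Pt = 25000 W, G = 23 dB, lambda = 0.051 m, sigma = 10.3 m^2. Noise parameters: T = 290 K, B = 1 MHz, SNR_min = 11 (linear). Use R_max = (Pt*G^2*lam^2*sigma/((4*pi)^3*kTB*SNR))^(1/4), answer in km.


G_lin = 10^(23/10) = 199.526231
R^4 = 25000 * 199.526231^2 * 0.051^2 * 10.3 / ((4*pi)^3 * 1.38e-23 * 290 * 1000000.0 * 11)
R^4 = 3.05224e17 m^4
R_max = (3.05224e17)^(1/4) = 23504.7 m = 23.5 km

23.5 km


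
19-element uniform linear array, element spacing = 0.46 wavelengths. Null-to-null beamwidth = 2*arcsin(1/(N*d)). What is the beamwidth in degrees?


1/(N*d) = 1/(19*0.46) = 0.114416
BW = 2*arcsin(0.114416) = 13.1 degrees

13.1 degrees


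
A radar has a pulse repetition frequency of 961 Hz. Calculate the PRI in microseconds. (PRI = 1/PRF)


PRI = 1/961 = 0.0010405827 s = 1040.6 us

1040.6 us


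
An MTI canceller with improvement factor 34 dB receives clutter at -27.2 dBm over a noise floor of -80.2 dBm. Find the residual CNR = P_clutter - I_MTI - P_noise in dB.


CNR = -27.2 - 34 - (-80.2) = 19.0 dB

19.0 dB


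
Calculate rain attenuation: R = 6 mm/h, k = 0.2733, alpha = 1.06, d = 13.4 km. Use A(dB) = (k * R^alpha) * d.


gamma = 0.2733 * 6^1.06 = 1.825912 dB/km
A = 1.825912 * 13.4 = 24.47 dB

24.47 dB


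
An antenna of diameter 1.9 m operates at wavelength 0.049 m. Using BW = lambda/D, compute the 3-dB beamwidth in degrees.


BW_rad = 0.049 / 1.9 = 0.025789
BW_deg = 1.48 degrees

1.48 degrees


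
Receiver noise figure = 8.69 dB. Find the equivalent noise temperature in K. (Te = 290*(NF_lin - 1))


NF_lin = 10^(8.69/10) = 7.396053
Te = 290 * (7.396053 - 1) = 1854.9 K

1854.9 K


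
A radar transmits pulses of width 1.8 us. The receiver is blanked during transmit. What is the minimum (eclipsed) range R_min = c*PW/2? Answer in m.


R_min = 3e8 * 1.8e-6 / 2 = 270.0 m

270.0 m


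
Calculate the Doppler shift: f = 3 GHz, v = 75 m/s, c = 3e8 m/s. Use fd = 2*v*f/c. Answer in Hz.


fd = 2 * 75 * 3000000000.0 / 3e8 = 1500.0 Hz

1500.0 Hz


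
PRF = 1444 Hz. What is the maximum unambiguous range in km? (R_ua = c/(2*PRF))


R_ua = 3e8 / (2 * 1444) = 103878.1 m = 103.9 km

103.9 km


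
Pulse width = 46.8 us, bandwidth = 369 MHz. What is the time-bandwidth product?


TBP = 46.8 * 369 = 17269.2

17269.2


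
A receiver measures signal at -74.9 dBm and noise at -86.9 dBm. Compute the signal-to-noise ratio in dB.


SNR = -74.9 - (-86.9) = 12.0 dB

12.0 dB


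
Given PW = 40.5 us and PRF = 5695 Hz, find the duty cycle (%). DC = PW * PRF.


DC = 40.5e-6 * 5695 * 100 = 23.06%

23.06%


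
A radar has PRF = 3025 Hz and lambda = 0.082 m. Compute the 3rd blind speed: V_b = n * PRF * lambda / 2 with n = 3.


V_blind = 3 * 3025 * 0.082 / 2 = 372.1 m/s

372.1 m/s


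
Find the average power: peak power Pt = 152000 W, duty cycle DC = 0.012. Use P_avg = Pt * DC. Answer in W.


P_avg = 152000 * 0.012 = 1824.0 W

1824.0 W


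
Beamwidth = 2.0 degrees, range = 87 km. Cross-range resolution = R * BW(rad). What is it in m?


BW_rad = 0.034906585
CR = 87000 * 0.034906585 = 3036.9 m

3036.9 m


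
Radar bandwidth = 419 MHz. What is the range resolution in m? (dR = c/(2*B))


dR = 3e8 / (2 * 419000000.0) = 0.36 m

0.36 m


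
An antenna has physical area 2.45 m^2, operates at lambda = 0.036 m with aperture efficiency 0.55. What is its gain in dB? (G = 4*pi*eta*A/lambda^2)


G_linear = 4*pi*0.55*2.45/0.036^2 = 13065.73
G_dB = 10*log10(13065.73) = 41.2 dB

41.2 dB


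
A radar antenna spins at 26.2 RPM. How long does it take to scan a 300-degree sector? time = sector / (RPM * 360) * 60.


t = 300 / (26.2 * 360) * 60 = 1.91 s

1.91 s


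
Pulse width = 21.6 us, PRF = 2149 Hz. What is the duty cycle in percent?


DC = 21.6e-6 * 2149 * 100 = 4.64%

4.64%


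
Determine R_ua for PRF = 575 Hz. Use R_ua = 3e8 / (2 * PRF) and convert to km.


R_ua = 3e8 / (2 * 575) = 260869.6 m = 260.9 km

260.9 km


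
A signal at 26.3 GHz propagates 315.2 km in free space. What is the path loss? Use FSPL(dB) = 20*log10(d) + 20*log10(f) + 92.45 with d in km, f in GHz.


20*log10(315.2) = 49.97
20*log10(26.3) = 28.4
FSPL = 170.8 dB

170.8 dB


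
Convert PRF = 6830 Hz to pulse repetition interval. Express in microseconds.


PRI = 1/6830 = 0.0001464129 s = 146.4 us

146.4 us


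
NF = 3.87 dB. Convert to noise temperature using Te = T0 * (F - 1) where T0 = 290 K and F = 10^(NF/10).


NF_lin = 10^(3.87/10) = 2.437811
Te = 290 * (2.437811 - 1) = 417.0 K

417.0 K


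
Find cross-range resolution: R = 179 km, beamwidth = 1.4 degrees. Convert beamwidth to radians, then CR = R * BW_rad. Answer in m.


BW_rad = 0.02443461
CR = 179000 * 0.02443461 = 4373.8 m

4373.8 m


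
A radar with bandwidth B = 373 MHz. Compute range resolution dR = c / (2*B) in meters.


dR = 3e8 / (2 * 373000000.0) = 0.4 m

0.4 m


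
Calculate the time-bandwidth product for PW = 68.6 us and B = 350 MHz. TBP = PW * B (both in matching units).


TBP = 68.6 * 350 = 24010.0

24010.0


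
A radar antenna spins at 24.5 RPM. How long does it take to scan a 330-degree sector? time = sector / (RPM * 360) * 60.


t = 330 / (24.5 * 360) * 60 = 2.24 s

2.24 s


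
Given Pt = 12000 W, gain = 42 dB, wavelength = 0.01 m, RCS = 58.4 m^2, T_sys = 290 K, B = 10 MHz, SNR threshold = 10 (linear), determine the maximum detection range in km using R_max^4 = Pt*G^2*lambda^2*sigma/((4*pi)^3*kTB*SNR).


G_lin = 10^(42/10) = 15848.931925
R^4 = 12000 * 15848.931925^2 * 0.01^2 * 58.4 / ((4*pi)^3 * 1.38e-23 * 290 * 10000000.0 * 10)
R^4 = 2.2166e19 m^4
R_max = (2.2166e19)^(1/4) = 68615.4 m = 68.6 km

68.6 km


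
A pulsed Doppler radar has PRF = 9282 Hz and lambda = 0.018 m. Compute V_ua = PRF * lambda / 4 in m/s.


V_ua = 9282 * 0.018 / 4 = 41.8 m/s

41.8 m/s


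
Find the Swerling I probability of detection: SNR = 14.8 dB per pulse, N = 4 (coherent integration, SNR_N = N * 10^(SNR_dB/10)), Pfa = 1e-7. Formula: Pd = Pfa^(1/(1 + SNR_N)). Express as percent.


SNR_lin = 10^(14.8/10) = 30.19952
SNR_N = 4 * 30.19952 = 120.79808
1/(1 + SNR_N) = 1/121.79808 = 0.0082103
Pd = (1e-7)^0.0082103 = 0.87605
Pd = 87.6%

87.6%


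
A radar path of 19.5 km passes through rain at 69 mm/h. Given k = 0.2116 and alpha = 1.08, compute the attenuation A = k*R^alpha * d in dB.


gamma = 0.2116 * 69^1.08 = 20.486732 dB/km
A = 20.486732 * 19.5 = 399.49 dB

399.49 dB


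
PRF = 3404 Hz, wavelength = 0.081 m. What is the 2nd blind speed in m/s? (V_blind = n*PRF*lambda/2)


V_blind = 2 * 3404 * 0.081 / 2 = 275.7 m/s

275.7 m/s


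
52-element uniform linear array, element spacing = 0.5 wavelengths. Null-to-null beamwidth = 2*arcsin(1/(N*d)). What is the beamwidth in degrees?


1/(N*d) = 1/(52*0.5) = 0.038462
BW = 2*arcsin(0.038462) = 4.4 degrees

4.4 degrees


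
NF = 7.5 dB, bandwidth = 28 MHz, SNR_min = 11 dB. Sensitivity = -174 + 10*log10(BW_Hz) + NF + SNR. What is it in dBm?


10*log10(28000000.0) = 74.47
S = -174 + 74.47 + 7.5 + 11 = -81.0 dBm

-81.0 dBm


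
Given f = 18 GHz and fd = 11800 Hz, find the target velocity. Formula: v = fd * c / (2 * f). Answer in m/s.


v = 11800 * 3e8 / (2 * 18000000000.0) = 98.3 m/s

98.3 m/s


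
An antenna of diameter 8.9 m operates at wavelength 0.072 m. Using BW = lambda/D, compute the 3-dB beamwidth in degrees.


BW_rad = 0.072 / 8.9 = 0.00809
BW_deg = 0.46 degrees

0.46 degrees


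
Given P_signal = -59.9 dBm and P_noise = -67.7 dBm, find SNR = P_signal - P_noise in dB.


SNR = -59.9 - (-67.7) = 7.8 dB

7.8 dB


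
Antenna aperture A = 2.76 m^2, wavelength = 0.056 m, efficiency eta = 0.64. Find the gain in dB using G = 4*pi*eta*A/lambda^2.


G_linear = 4*pi*0.64*2.76/0.056^2 = 7078.2
G_dB = 10*log10(7078.2) = 38.5 dB

38.5 dB


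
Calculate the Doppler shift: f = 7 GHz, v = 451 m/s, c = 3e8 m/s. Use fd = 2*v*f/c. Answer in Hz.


fd = 2 * 451 * 7000000000.0 / 3e8 = 21046.7 Hz

21046.7 Hz


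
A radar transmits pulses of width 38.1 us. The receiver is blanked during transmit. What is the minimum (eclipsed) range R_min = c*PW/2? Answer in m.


R_min = 3e8 * 38.1e-6 / 2 = 5715.0 m

5715.0 m


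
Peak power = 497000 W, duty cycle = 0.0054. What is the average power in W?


P_avg = 497000 * 0.0054 = 2683.8 W

2683.8 W


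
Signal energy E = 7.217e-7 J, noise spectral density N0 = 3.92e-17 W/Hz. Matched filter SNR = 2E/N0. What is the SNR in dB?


SNR_lin = 2 * 7.217e-7 / 3.92e-17 = 3.682e10
SNR_dB = 10*log10(3.682e10) = 105.7 dB

105.7 dB


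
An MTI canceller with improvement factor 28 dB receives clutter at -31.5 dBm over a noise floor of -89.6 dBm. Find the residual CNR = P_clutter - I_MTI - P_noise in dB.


CNR = -31.5 - 28 - (-89.6) = 30.1 dB

30.1 dB


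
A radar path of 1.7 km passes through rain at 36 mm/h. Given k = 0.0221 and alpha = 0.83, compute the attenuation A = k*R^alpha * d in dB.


gamma = 0.0221 * 36^0.83 = 0.432637 dB/km
A = 0.432637 * 1.7 = 0.74 dB

0.74 dB


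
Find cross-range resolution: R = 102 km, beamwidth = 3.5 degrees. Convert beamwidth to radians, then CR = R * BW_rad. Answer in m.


BW_rad = 0.061086524
CR = 102000 * 0.061086524 = 6230.8 m

6230.8 m


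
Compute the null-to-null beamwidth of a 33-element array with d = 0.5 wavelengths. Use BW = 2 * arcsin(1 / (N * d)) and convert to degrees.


1/(N*d) = 1/(33*0.5) = 0.060606
BW = 2*arcsin(0.060606) = 6.9 degrees

6.9 degrees


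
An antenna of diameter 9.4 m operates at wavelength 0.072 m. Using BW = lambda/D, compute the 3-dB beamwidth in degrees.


BW_rad = 0.072 / 9.4 = 0.00766
BW_deg = 0.44 degrees

0.44 degrees


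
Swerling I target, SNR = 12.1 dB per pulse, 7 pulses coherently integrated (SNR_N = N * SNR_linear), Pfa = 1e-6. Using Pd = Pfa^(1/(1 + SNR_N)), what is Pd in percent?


SNR_lin = 10^(12.1/10) = 16.2181
SNR_N = 7 * 16.2181 = 113.5267
1/(1 + SNR_N) = 1/114.5267 = 0.0087316
Pd = (1e-6)^0.0087316 = 0.88636
Pd = 88.6%

88.6%


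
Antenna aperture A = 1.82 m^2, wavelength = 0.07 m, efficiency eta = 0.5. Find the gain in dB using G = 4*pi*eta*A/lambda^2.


G_linear = 4*pi*0.5*1.82/0.07^2 = 2333.75
G_dB = 10*log10(2333.75) = 33.7 dB

33.7 dB


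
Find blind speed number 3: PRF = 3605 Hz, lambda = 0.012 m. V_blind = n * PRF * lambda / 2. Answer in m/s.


V_blind = 3 * 3605 * 0.012 / 2 = 64.9 m/s

64.9 m/s


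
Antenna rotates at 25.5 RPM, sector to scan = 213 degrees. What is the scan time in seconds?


t = 213 / (25.5 * 360) * 60 = 1.39 s

1.39 s


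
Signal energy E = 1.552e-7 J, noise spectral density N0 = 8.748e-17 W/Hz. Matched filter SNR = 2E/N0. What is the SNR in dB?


SNR_lin = 2 * 1.552e-7 / 8.748e-17 = 3.548e9
SNR_dB = 10*log10(3.548e9) = 95.5 dB

95.5 dB


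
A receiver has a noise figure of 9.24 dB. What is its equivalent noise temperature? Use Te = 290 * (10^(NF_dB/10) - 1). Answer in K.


NF_lin = 10^(9.24/10) = 8.3946
Te = 290 * (8.3946 - 1) = 2144.4 K

2144.4 K


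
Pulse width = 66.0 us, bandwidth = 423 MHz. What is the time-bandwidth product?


TBP = 66.0 * 423 = 27918.0

27918.0


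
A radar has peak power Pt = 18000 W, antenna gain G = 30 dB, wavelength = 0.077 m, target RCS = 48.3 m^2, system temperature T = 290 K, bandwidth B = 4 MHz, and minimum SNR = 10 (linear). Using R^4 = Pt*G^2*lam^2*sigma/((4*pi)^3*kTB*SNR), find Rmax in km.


G_lin = 10^(30/10) = 1000.0
R^4 = 18000 * 1000.0^2 * 0.077^2 * 48.3 / ((4*pi)^3 * 1.38e-23 * 290 * 4000000.0 * 10)
R^4 = 1.62269e19 m^4
R_max = (1.62269e19)^(1/4) = 63468.6 m = 63.5 km

63.5 km


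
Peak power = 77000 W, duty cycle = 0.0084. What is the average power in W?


P_avg = 77000 * 0.0084 = 646.8 W

646.8 W


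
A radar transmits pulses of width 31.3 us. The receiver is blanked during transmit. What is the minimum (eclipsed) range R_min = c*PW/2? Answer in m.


R_min = 3e8 * 31.3e-6 / 2 = 4695.0 m

4695.0 m


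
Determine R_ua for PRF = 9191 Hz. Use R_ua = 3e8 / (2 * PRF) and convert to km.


R_ua = 3e8 / (2 * 9191) = 16320.3 m = 16.3 km

16.3 km


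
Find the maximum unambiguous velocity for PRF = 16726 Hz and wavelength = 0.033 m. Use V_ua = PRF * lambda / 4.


V_ua = 16726 * 0.033 / 4 = 138.0 m/s

138.0 m/s


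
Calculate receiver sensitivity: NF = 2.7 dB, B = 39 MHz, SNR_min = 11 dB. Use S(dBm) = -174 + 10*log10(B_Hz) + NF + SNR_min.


10*log10(39000000.0) = 75.91
S = -174 + 75.91 + 2.7 + 11 = -84.4 dBm

-84.4 dBm


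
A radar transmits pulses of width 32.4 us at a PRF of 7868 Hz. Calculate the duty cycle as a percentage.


DC = 32.4e-6 * 7868 * 100 = 25.49%

25.49%


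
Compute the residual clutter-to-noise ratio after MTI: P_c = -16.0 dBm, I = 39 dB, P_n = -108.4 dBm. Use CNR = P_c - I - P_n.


CNR = -16.0 - 39 - (-108.4) = 53.4 dB

53.4 dB


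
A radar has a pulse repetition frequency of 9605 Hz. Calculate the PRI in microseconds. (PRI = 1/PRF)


PRI = 1/9605 = 0.0001041124 s = 104.1 us

104.1 us


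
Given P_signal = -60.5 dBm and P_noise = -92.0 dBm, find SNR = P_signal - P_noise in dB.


SNR = -60.5 - (-92.0) = 31.5 dB

31.5 dB


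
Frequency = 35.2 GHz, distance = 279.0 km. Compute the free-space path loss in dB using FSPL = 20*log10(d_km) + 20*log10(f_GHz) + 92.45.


20*log10(279.0) = 48.91
20*log10(35.2) = 30.93
FSPL = 172.3 dB

172.3 dB


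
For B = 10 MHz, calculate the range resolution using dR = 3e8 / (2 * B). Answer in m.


dR = 3e8 / (2 * 10000000.0) = 15.0 m

15.0 m


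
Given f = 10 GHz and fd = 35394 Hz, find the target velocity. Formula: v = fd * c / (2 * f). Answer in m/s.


v = 35394 * 3e8 / (2 * 10000000000.0) = 530.9 m/s

530.9 m/s


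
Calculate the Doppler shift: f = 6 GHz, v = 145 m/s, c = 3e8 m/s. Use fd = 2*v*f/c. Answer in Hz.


fd = 2 * 145 * 6000000000.0 / 3e8 = 5800.0 Hz

5800.0 Hz


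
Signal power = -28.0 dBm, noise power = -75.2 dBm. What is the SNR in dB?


SNR = -28.0 - (-75.2) = 47.2 dB

47.2 dB


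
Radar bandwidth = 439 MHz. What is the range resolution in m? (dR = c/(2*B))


dR = 3e8 / (2 * 439000000.0) = 0.34 m

0.34 m


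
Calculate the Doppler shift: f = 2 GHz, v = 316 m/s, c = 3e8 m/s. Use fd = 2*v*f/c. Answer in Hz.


fd = 2 * 316 * 2000000000.0 / 3e8 = 4213.3 Hz

4213.3 Hz


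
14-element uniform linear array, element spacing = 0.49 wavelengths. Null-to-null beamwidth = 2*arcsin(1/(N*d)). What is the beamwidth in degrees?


1/(N*d) = 1/(14*0.49) = 0.145773
BW = 2*arcsin(0.145773) = 16.8 degrees

16.8 degrees


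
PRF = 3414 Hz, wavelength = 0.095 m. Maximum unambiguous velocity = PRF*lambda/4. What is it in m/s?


V_ua = 3414 * 0.095 / 4 = 81.1 m/s

81.1 m/s


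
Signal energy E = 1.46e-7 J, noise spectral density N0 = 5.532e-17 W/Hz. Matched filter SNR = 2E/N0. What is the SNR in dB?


SNR_lin = 2 * 1.46e-7 / 5.532e-17 = 5.278e9
SNR_dB = 10*log10(5.278e9) = 97.2 dB

97.2 dB


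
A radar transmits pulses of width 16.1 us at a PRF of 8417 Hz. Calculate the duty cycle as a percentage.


DC = 16.1e-6 * 8417 * 100 = 13.55%

13.55%


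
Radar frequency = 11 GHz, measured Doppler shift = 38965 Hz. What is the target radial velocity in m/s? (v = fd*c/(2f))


v = 38965 * 3e8 / (2 * 11000000000.0) = 531.3 m/s

531.3 m/s


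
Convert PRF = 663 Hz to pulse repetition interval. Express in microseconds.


PRI = 1/663 = 0.0015082956 s = 1508.3 us

1508.3 us


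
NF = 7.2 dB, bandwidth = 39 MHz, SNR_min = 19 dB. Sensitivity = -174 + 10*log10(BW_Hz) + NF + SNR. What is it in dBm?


10*log10(39000000.0) = 75.91
S = -174 + 75.91 + 7.2 + 19 = -71.9 dBm

-71.9 dBm


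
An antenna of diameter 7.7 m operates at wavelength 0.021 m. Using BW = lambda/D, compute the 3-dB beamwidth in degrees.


BW_rad = 0.021 / 7.7 = 0.002727
BW_deg = 0.16 degrees

0.16 degrees


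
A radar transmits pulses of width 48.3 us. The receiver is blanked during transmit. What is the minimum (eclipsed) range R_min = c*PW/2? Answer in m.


R_min = 3e8 * 48.3e-6 / 2 = 7245.0 m

7245.0 m


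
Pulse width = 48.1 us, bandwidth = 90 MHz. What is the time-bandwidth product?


TBP = 48.1 * 90 = 4329.0

4329.0


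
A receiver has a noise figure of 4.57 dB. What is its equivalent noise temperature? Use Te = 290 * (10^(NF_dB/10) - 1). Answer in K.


NF_lin = 10^(4.57/10) = 2.864178
Te = 290 * (2.864178 - 1) = 540.6 K

540.6 K


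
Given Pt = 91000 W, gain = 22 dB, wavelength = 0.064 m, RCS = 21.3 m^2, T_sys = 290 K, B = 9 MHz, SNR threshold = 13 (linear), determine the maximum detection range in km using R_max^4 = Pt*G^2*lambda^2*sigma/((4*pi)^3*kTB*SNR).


G_lin = 10^(22/10) = 158.489319
R^4 = 91000 * 158.489319^2 * 0.064^2 * 21.3 / ((4*pi)^3 * 1.38e-23 * 290 * 9000000.0 * 13)
R^4 = 2.14629e17 m^4
R_max = (2.14629e17)^(1/4) = 21524.0 m = 21.5 km

21.5 km


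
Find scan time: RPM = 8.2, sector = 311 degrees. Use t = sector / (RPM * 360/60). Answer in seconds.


t = 311 / (8.2 * 360) * 60 = 6.32 s

6.32 s


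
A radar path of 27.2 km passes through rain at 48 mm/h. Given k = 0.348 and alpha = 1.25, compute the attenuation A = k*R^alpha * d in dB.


gamma = 0.348 * 48^1.25 = 43.967401 dB/km
A = 43.967401 * 27.2 = 1195.91 dB

1195.91 dB


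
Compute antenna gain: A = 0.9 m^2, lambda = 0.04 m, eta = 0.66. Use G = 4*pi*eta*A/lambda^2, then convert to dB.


G_linear = 4*pi*0.66*0.9/0.04^2 = 4665.27
G_dB = 10*log10(4665.27) = 36.7 dB

36.7 dB


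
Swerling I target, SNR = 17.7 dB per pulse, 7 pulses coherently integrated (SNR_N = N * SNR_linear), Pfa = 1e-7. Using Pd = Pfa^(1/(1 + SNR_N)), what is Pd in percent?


SNR_lin = 10^(17.7/10) = 58.88437
SNR_N = 7 * 58.88437 = 412.19059
1/(1 + SNR_N) = 1/413.19059 = 0.0024202
Pd = (1e-7)^0.0024202 = 0.96174
Pd = 96.2%

96.2%


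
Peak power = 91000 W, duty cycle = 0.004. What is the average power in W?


P_avg = 91000 * 0.004 = 364.0 W

364.0 W


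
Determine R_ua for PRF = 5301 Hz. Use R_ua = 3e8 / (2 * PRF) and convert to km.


R_ua = 3e8 / (2 * 5301) = 28296.5 m = 28.3 km

28.3 km


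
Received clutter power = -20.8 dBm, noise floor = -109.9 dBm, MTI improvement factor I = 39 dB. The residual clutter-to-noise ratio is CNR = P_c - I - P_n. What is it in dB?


CNR = -20.8 - 39 - (-109.9) = 50.1 dB

50.1 dB


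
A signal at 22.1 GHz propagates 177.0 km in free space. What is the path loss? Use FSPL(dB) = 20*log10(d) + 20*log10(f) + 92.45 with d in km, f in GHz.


20*log10(177.0) = 44.96
20*log10(22.1) = 26.89
FSPL = 164.3 dB

164.3 dB


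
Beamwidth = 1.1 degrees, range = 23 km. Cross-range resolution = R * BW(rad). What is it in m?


BW_rad = 0.019198622
CR = 23000 * 0.019198622 = 441.6 m

441.6 m


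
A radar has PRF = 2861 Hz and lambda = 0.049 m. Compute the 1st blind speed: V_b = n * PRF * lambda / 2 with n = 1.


V_blind = 1 * 2861 * 0.049 / 2 = 70.1 m/s

70.1 m/s


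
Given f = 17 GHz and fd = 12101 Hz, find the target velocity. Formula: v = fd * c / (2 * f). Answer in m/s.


v = 12101 * 3e8 / (2 * 17000000000.0) = 106.8 m/s

106.8 m/s


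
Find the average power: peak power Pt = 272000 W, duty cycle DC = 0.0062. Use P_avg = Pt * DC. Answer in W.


P_avg = 272000 * 0.0062 = 1686.4 W

1686.4 W


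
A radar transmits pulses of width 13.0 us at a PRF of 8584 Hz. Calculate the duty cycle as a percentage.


DC = 13.0e-6 * 8584 * 100 = 11.16%

11.16%


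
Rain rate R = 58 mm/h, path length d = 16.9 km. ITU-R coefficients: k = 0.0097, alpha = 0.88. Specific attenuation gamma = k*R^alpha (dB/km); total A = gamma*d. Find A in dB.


gamma = 0.0097 * 58^0.88 = 0.345612 dB/km
A = 0.345612 * 16.9 = 5.84 dB

5.84 dB


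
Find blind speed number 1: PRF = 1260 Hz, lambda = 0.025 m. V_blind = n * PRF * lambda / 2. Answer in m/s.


V_blind = 1 * 1260 * 0.025 / 2 = 15.8 m/s

15.8 m/s


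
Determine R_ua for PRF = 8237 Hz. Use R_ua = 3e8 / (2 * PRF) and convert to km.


R_ua = 3e8 / (2 * 8237) = 18210.5 m = 18.2 km

18.2 km


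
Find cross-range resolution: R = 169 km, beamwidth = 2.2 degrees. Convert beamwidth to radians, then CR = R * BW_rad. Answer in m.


BW_rad = 0.038397244
CR = 169000 * 0.038397244 = 6489.1 m

6489.1 m


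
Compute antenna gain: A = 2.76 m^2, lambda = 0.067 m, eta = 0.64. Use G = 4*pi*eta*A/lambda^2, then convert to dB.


G_linear = 4*pi*0.64*2.76/0.067^2 = 4944.81
G_dB = 10*log10(4944.81) = 36.9 dB

36.9 dB


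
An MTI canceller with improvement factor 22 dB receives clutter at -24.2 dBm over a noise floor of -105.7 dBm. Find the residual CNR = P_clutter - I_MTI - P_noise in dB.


CNR = -24.2 - 22 - (-105.7) = 59.5 dB

59.5 dB


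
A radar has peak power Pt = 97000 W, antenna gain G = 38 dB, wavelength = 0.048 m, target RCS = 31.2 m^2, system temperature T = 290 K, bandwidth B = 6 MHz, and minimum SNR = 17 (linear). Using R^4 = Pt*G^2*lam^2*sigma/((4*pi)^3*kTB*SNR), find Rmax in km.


G_lin = 10^(38/10) = 6309.573445
R^4 = 97000 * 6309.573445^2 * 0.048^2 * 31.2 / ((4*pi)^3 * 1.38e-23 * 290 * 6000000.0 * 17)
R^4 = 3.4269e20 m^4
R_max = (3.4269e20)^(1/4) = 136058.4 m = 136.1 km

136.1 km


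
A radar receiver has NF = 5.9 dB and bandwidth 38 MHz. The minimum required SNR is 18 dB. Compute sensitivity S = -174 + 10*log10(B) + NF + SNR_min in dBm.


10*log10(38000000.0) = 75.8
S = -174 + 75.8 + 5.9 + 18 = -74.3 dBm

-74.3 dBm


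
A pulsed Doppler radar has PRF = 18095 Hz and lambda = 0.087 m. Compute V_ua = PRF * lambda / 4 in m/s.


V_ua = 18095 * 0.087 / 4 = 393.6 m/s

393.6 m/s


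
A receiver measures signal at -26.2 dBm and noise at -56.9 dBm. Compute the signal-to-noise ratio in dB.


SNR = -26.2 - (-56.9) = 30.7 dB

30.7 dB


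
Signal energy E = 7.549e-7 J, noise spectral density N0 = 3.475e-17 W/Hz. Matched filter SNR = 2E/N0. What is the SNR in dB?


SNR_lin = 2 * 7.549e-7 / 3.475e-17 = 4.345e10
SNR_dB = 10*log10(4.345e10) = 106.4 dB

106.4 dB


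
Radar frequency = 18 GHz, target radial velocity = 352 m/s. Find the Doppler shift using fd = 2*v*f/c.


fd = 2 * 352 * 18000000000.0 / 3e8 = 42240.0 Hz

42240.0 Hz


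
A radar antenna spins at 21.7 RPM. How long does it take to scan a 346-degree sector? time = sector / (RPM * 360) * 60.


t = 346 / (21.7 * 360) * 60 = 2.66 s

2.66 s


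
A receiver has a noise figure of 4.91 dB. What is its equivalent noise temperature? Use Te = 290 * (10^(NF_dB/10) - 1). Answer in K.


NF_lin = 10^(4.91/10) = 3.097419
Te = 290 * (3.097419 - 1) = 608.3 K

608.3 K


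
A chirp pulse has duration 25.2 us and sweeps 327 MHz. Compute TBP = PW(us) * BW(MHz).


TBP = 25.2 * 327 = 8240.4

8240.4


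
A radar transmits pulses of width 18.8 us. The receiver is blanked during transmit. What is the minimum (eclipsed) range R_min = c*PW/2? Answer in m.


R_min = 3e8 * 18.8e-6 / 2 = 2820.0 m

2820.0 m


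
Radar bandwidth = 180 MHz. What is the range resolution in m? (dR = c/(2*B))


dR = 3e8 / (2 * 180000000.0) = 0.83 m

0.83 m


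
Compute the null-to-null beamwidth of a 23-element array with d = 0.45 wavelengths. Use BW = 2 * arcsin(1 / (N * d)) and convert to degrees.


1/(N*d) = 1/(23*0.45) = 0.096618
BW = 2*arcsin(0.096618) = 11.1 degrees

11.1 degrees


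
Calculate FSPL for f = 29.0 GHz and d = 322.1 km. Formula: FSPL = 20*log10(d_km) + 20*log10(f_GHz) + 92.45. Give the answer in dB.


20*log10(322.1) = 50.16
20*log10(29.0) = 29.25
FSPL = 171.9 dB

171.9 dB


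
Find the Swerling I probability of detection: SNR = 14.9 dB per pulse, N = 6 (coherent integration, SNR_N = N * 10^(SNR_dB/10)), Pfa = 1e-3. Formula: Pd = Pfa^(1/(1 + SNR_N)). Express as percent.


SNR_lin = 10^(14.9/10) = 30.90295
SNR_N = 6 * 30.90295 = 185.4177
1/(1 + SNR_N) = 1/186.4177 = 0.0053643
Pd = (1e-3)^0.0053643 = 0.96362
Pd = 96.4%

96.4%


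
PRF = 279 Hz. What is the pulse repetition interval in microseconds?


PRI = 1/279 = 0.0035842294 s = 3584.2 us

3584.2 us


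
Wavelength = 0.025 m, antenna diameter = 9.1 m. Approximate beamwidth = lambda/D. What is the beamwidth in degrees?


BW_rad = 0.025 / 9.1 = 0.002747
BW_deg = 0.16 degrees

0.16 degrees


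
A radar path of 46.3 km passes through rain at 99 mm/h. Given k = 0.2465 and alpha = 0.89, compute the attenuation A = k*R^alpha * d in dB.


gamma = 0.2465 * 99^0.89 = 14.720828 dB/km
A = 14.720828 * 46.3 = 681.57 dB

681.57 dB


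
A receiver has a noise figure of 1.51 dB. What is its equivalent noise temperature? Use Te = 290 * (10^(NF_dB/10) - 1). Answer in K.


NF_lin = 10^(1.51/10) = 1.415794
Te = 290 * (1.415794 - 1) = 120.6 K

120.6 K


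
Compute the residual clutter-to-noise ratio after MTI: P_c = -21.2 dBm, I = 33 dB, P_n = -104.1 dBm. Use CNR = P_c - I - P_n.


CNR = -21.2 - 33 - (-104.1) = 49.9 dB

49.9 dB


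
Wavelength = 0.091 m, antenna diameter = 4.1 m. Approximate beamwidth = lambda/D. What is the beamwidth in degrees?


BW_rad = 0.091 / 4.1 = 0.022195
BW_deg = 1.27 degrees

1.27 degrees


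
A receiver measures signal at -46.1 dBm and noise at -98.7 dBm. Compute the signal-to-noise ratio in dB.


SNR = -46.1 - (-98.7) = 52.6 dB

52.6 dB


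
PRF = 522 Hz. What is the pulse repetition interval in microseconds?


PRI = 1/522 = 0.0019157088 s = 1915.7 us

1915.7 us


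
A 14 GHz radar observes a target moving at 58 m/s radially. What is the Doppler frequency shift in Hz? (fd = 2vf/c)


fd = 2 * 58 * 14000000000.0 / 3e8 = 5413.3 Hz

5413.3 Hz


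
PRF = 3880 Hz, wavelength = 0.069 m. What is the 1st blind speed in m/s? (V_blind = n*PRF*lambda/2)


V_blind = 1 * 3880 * 0.069 / 2 = 133.9 m/s

133.9 m/s


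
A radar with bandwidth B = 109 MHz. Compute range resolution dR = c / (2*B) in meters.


dR = 3e8 / (2 * 109000000.0) = 1.38 m

1.38 m


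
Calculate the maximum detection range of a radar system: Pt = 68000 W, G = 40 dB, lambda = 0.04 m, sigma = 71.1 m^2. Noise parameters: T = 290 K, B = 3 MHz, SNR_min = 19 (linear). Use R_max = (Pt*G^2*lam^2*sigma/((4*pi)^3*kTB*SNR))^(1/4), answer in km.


G_lin = 10^(40/10) = 10000.0
R^4 = 68000 * 10000.0^2 * 0.04^2 * 71.1 / ((4*pi)^3 * 1.38e-23 * 290 * 3000000.0 * 19)
R^4 = 1.7089e21 m^4
R_max = (1.7089e21)^(1/4) = 203319.6 m = 203.3 km

203.3 km
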